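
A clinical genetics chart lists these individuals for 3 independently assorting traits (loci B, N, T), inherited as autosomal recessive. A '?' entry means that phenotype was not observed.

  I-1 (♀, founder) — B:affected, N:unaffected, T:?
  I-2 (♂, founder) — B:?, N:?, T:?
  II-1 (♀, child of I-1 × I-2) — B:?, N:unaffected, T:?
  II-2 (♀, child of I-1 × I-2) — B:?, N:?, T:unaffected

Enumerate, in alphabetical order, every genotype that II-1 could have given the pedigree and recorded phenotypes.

B/I-1 aff ·: bb
B/I-2 ? ·: BB|Bb|bb
B/II-1 ? I-1×I-2: Bb|bb
B/II-2 ? I-1×I-2: Bb|bb
⇒ B over [I-1,I-2,II-1,II-2]: 6 consistent
N/I-1 un ·: NN|Nn
N/I-2 ? ·: NN|Nn|nn
N/II-1 un I-1×I-2: NN|Nn
N/II-2 ? I-1×I-2: NN|Nn|nn
⇒ N over [I-1,I-2,II-1,II-2]: 18 consistent
T/I-1 ? ·: TT|Tt|tt
T/I-2 ? ·: TT|Tt|tt
T/II-1 ? I-1×I-2: TT|Tt|tt
T/II-2 un I-1×I-2: TT|Tt
⇒ T over [I-1,I-2,II-1,II-2]: 21 consistent

II-1 ∈ {Bb NN TT, Bb NN Tt, Bb NN tt, Bb Nn TT, Bb Nn Tt, Bb Nn tt, bb NN TT, bb NN Tt, bb NN tt, bb Nn TT, bb Nn Tt, bb Nn tt}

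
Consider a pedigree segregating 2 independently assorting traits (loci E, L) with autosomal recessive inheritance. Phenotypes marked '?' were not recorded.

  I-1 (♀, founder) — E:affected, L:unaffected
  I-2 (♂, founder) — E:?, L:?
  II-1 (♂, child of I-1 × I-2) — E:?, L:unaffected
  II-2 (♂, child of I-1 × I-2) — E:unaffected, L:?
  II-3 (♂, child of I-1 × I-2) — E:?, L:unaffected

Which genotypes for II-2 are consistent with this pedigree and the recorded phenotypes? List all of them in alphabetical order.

II-2 ∈ {Ee LL, Ee Ll, Ee ll}

E/I-1 aff ·: ee
E/I-2 ? ·: EE|Ee
E/II-1 ? I-1×I-2: Ee|ee
E/II-2 un I-1×I-2: Ee
E/II-3 ? I-1×I-2: Ee|ee
⇒ E over [I-1,I-2,II-1,II-2,II-3]: 5 consistent
L/I-1 un ·: LL|Ll
L/I-2 ? ·: LL|Ll|ll
L/II-1 un I-1×I-2: LL|Ll
L/II-2 ? I-1×I-2: LL|Ll|ll
L/II-3 un I-1×I-2: LL|Ll
⇒ L over [I-1,I-2,II-1,II-2,II-3]: 32 consistent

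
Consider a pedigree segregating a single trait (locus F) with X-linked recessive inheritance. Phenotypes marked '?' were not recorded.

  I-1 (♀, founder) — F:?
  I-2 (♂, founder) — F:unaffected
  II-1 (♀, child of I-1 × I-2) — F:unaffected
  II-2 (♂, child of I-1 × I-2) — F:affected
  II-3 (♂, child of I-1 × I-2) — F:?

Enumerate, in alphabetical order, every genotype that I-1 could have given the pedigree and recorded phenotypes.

F/I-1 ? ·: X^FX^f|X^fX^f
F/I-2 un ·: X^FY
F/II-1 un I-1×I-2: X^FX^F|X^FX^f
F/II-2 aff I-1×I-2: X^fY
F/II-3 ? I-1×I-2: X^FY|X^fY
⇒ F over [I-1,I-2,II-1,II-2,II-3]: 5 consistent

I-1 ∈ {X^FX^f, X^fX^f}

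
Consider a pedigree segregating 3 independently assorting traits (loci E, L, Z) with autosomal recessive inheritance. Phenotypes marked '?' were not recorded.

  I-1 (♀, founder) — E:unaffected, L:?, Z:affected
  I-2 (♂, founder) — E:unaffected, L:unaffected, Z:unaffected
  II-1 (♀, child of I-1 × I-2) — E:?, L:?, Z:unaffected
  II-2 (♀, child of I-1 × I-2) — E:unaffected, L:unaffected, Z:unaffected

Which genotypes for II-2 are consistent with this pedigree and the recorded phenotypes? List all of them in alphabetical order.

II-2 ∈ {EE LL Zz, EE Ll Zz, Ee LL Zz, Ee Ll Zz}

E/I-1 un ·: EE|Ee
E/I-2 un ·: EE|Ee
E/II-1 ? I-1×I-2: EE|Ee|ee
E/II-2 un I-1×I-2: EE|Ee
⇒ E over [I-1,I-2,II-1,II-2]: 15 consistent
L/I-1 ? ·: LL|Ll|ll
L/I-2 un ·: LL|Ll
L/II-1 ? I-1×I-2: LL|Ll|ll
L/II-2 un I-1×I-2: LL|Ll
⇒ L over [I-1,I-2,II-1,II-2]: 18 consistent
Z/I-1 aff ·: zz
Z/I-2 un ·: ZZ|Zz
Z/II-1 un I-1×I-2: Zz
Z/II-2 un I-1×I-2: Zz
⇒ Z over [I-1,I-2,II-1,II-2]: 2 consistent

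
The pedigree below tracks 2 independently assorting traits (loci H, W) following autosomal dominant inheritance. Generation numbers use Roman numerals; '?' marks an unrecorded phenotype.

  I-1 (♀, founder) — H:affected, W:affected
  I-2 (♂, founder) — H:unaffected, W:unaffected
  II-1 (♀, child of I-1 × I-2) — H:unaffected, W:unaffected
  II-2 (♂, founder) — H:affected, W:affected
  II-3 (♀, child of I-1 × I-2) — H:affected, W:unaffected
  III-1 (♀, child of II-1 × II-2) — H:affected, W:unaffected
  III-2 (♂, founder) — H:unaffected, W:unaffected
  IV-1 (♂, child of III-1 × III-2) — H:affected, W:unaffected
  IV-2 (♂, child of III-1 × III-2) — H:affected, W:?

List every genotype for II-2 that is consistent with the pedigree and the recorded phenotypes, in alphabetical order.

II-2 ∈ {HH Ww, Hh Ww}

H/I-1 aff ·: Hh
H/I-2 un ·: hh
H/II-1 un I-1×I-2: hh
H/II-2 aff ·: Hh|HH
H/II-3 aff I-1×I-2: Hh
H/III-1 aff II-1×II-2: Hh
H/III-2 un ·: hh
H/IV-1 aff III-1×III-2: Hh
H/IV-2 aff III-1×III-2: Hh
⇒ H over [I-1,I-2,II-1,II-2,II-3,III-1,III-2,IV-1,IV-2]: 2 consistent
W/I-1 aff ·: Ww
W/I-2 un ·: ww
W/II-1 un I-1×I-2: ww
W/II-2 aff ·: Ww
W/II-3 un I-1×I-2: ww
W/III-1 un II-1×II-2: ww
W/III-2 un ·: ww
W/IV-1 un III-1×III-2: ww
W/IV-2 ? III-1×III-2: ww
⇒ W over [I-1,I-2,II-1,II-2,II-3,III-1,III-2,IV-1,IV-2]: 1 consistent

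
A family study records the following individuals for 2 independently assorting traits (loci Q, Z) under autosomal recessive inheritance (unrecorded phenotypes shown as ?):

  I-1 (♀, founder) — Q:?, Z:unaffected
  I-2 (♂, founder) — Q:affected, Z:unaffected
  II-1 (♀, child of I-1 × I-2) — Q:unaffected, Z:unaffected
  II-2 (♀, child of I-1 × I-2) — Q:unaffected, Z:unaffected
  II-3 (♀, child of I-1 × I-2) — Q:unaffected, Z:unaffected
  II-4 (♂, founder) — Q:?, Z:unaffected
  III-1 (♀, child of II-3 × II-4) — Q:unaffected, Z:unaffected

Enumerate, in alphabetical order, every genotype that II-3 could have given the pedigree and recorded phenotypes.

Q/I-1 ? ·: QQ|Qq
Q/I-2 aff ·: qq
Q/II-1 un I-1×I-2: Qq
Q/II-2 un I-1×I-2: Qq
Q/II-3 un I-1×I-2: Qq
Q/II-4 ? ·: QQ|Qq|qq
Q/III-1 un II-3×II-4: QQ|Qq
⇒ Q over [I-1,I-2,II-1,II-2,II-3,II-4,III-1]: 10 consistent
Z/I-1 un ·: ZZ|Zz
Z/I-2 un ·: ZZ|Zz
Z/II-1 un I-1×I-2: ZZ|Zz
Z/II-2 un I-1×I-2: ZZ|Zz
Z/II-3 un I-1×I-2: ZZ|Zz
Z/II-4 un ·: ZZ|Zz
Z/III-1 un II-3×II-4: ZZ|Zz
⇒ Z over [I-1,I-2,II-1,II-2,II-3,II-4,III-1]: 87 consistent

II-3 ∈ {Qq ZZ, Qq Zz}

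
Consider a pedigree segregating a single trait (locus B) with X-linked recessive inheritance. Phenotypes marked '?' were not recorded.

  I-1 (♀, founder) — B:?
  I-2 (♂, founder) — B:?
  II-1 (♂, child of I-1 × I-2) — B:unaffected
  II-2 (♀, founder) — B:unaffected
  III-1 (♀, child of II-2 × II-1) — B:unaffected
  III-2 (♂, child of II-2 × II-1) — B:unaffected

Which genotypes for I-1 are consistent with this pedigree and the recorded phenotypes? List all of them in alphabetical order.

I-1 ∈ {X^BX^B, X^BX^b}

B/I-1 ? ·: X^BX^B|X^BX^b
B/I-2 ? ·: X^BY|X^bY
B/II-1 un I-1×I-2: X^BY
B/II-2 un ·: X^BX^B|X^BX^b
B/III-1 un II-2×II-1: X^BX^B|X^BX^b
B/III-2 un II-2×II-1: X^BY
⇒ B over [I-1,I-2,II-1,II-2,III-1,III-2]: 12 consistent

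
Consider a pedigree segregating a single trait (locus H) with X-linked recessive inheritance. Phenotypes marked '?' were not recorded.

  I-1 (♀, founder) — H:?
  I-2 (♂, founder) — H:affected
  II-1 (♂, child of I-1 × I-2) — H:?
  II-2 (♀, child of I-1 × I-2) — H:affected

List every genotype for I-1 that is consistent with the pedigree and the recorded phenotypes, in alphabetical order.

I-1 ∈ {X^HX^h, X^hX^h}

H/I-1 ? ·: X^HX^h|X^hX^h
H/I-2 aff ·: X^hY
H/II-1 ? I-1×I-2: X^HY|X^hY
H/II-2 aff I-1×I-2: X^hX^h
⇒ H over [I-1,I-2,II-1,II-2]: 3 consistent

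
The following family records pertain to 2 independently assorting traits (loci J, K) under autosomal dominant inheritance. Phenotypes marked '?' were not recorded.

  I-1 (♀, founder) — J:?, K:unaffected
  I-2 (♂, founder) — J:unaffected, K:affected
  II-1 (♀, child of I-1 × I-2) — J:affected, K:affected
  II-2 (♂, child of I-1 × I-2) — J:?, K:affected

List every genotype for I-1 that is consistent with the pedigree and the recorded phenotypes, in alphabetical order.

I-1 ∈ {JJ kk, Jj kk}

J/I-1 ? ·: Jj|JJ
J/I-2 un ·: jj
J/II-1 aff I-1×I-2: Jj
J/II-2 ? I-1×I-2: jj|Jj
⇒ J over [I-1,I-2,II-1,II-2]: 3 consistent
K/I-1 un ·: kk
K/I-2 aff ·: Kk|KK
K/II-1 aff I-1×I-2: Kk
K/II-2 aff I-1×I-2: Kk
⇒ K over [I-1,I-2,II-1,II-2]: 2 consistent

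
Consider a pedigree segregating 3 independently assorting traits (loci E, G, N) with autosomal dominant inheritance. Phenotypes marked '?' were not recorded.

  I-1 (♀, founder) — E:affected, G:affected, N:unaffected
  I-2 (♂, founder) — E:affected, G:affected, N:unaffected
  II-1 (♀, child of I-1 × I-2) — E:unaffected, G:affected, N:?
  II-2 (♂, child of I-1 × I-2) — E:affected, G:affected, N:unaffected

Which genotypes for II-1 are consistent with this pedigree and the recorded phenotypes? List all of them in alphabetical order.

E/I-1 aff ·: Ee
E/I-2 aff ·: Ee
E/II-1 un I-1×I-2: ee
E/II-2 aff I-1×I-2: Ee|EE
⇒ E over [I-1,I-2,II-1,II-2]: 2 consistent
G/I-1 aff ·: Gg|GG
G/I-2 aff ·: Gg|GG
G/II-1 aff I-1×I-2: Gg|GG
G/II-2 aff I-1×I-2: Gg|GG
⇒ G over [I-1,I-2,II-1,II-2]: 13 consistent
N/I-1 un ·: nn
N/I-2 un ·: nn
N/II-1 ? I-1×I-2: nn
N/II-2 un I-1×I-2: nn
⇒ N over [I-1,I-2,II-1,II-2]: 1 consistent

II-1 ∈ {ee GG nn, ee Gg nn}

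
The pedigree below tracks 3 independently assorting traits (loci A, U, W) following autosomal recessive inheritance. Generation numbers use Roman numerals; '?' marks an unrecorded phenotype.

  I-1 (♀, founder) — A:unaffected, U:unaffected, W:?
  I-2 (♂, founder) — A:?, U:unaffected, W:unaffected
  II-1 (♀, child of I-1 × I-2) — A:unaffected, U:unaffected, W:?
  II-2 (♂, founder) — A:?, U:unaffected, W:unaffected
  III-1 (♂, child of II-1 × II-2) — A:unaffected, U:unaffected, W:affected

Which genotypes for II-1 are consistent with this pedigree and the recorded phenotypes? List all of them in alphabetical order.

II-1 ∈ {AA UU Ww, AA UU ww, AA Uu Ww, AA Uu ww, Aa UU Ww, Aa UU ww, Aa Uu Ww, Aa Uu ww}

A/I-1 un ·: AA|Aa
A/I-2 ? ·: AA|Aa|aa
A/II-1 un I-1×I-2: AA|Aa
A/II-2 ? ·: AA|Aa|aa
A/III-1 un II-1×II-2: AA|Aa
⇒ A over [I-1,I-2,II-1,II-2,III-1]: 41 consistent
U/I-1 un ·: UU|Uu
U/I-2 un ·: UU|Uu
U/II-1 un I-1×I-2: UU|Uu
U/II-2 un ·: UU|Uu
U/III-1 un II-1×II-2: UU|Uu
⇒ U over [I-1,I-2,II-1,II-2,III-1]: 24 consistent
W/I-1 ? ·: WW|Ww|ww
W/I-2 un ·: WW|Ww
W/II-1 ? I-1×I-2: Ww|ww
W/II-2 un ·: Ww
W/III-1 aff II-1×II-2: ww
⇒ W over [I-1,I-2,II-1,II-2,III-1]: 7 consistent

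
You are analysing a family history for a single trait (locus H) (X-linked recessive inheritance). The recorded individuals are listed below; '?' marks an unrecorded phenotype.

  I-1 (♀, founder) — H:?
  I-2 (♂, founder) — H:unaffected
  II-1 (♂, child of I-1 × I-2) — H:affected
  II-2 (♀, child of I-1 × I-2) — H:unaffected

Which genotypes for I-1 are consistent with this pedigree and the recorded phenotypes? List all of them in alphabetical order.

I-1 ∈ {X^HX^h, X^hX^h}

H/I-1 ? ·: X^HX^h|X^hX^h
H/I-2 un ·: X^HY
H/II-1 aff I-1×I-2: X^hY
H/II-2 un I-1×I-2: X^HX^H|X^HX^h
⇒ H over [I-1,I-2,II-1,II-2]: 3 consistent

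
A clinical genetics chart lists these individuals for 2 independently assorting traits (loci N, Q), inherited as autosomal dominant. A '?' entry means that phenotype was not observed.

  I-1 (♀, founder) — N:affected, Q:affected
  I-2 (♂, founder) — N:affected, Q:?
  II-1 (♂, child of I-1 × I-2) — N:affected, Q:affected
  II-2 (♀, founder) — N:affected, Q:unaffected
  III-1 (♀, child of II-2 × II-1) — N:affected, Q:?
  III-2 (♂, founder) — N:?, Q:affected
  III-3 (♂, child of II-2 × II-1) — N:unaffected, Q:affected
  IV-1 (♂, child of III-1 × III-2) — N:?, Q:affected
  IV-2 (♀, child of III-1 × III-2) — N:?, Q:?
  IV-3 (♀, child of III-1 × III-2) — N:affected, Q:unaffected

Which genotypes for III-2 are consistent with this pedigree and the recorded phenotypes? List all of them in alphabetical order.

III-2 ∈ {NN Qq, Nn Qq, nn Qq}

N/I-1 aff ·: Nn|NN
N/I-2 aff ·: Nn|NN
N/II-1 aff I-1×I-2: Nn
N/II-2 aff ·: Nn
N/III-1 aff II-2×II-1: Nn|NN
N/III-2 ? ·: nn|Nn|NN
N/III-3 un II-2×II-1: nn
N/IV-1 ? III-1×III-2: nn|Nn|NN
N/IV-2 ? III-1×III-2: nn|Nn|NN
N/IV-3 aff III-1×III-2: Nn|NN
⇒ N over [I-1,I-2,II-1,II-2,III-1,III-2,III-3,IV-1,IV-2,IV-3]: 120 consistent
Q/I-1 aff ·: Qq|QQ
Q/I-2 ? ·: qq|Qq|QQ
Q/II-1 aff I-1×I-2: Qq|QQ
Q/II-2 un ·: qq
Q/III-1 ? II-2×II-1: qq|Qq
Q/III-2 aff ·: Qq
Q/III-3 aff II-2×II-1: Qq
Q/IV-1 aff III-1×III-2: Qq|QQ
Q/IV-2 ? III-1×III-2: qq|Qq|QQ
Q/IV-3 un III-1×III-2: qq
⇒ Q over [I-1,I-2,II-1,II-2,III-1,III-2,III-3,IV-1,IV-2,IV-3]: 64 consistent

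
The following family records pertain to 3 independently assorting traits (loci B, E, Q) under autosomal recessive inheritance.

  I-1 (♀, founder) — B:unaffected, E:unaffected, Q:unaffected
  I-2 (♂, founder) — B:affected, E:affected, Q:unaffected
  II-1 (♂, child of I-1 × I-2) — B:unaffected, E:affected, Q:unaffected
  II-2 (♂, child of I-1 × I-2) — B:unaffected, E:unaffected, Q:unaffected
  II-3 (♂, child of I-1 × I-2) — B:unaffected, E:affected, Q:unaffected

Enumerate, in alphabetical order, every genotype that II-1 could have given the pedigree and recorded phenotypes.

B/I-1 un ·: BB|Bb
B/I-2 aff ·: bb
B/II-1 un I-1×I-2: Bb
B/II-2 un I-1×I-2: Bb
B/II-3 un I-1×I-2: Bb
⇒ B over [I-1,I-2,II-1,II-2,II-3]: 2 consistent
E/I-1 un ·: Ee
E/I-2 aff ·: ee
E/II-1 aff I-1×I-2: ee
E/II-2 un I-1×I-2: Ee
E/II-3 aff I-1×I-2: ee
⇒ E over [I-1,I-2,II-1,II-2,II-3]: 1 consistent
Q/I-1 un ·: QQ|Qq
Q/I-2 un ·: QQ|Qq
Q/II-1 un I-1×I-2: QQ|Qq
Q/II-2 un I-1×I-2: QQ|Qq
Q/II-3 un I-1×I-2: QQ|Qq
⇒ Q over [I-1,I-2,II-1,II-2,II-3]: 25 consistent

II-1 ∈ {Bb ee QQ, Bb ee Qq}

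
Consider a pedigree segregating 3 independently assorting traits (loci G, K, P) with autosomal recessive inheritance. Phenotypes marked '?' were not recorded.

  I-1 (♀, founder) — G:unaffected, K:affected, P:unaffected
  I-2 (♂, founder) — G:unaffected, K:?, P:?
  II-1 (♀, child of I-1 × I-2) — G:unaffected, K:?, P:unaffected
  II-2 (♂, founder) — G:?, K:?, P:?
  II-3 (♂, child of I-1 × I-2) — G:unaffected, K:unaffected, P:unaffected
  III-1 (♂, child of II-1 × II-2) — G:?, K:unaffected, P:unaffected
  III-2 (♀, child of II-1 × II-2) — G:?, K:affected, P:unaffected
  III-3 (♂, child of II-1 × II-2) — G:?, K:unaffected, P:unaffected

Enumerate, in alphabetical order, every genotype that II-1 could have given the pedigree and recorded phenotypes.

G/I-1 un ·: GG|Gg
G/I-2 un ·: GG|Gg
G/II-1 un I-1×I-2: GG|Gg
G/II-2 ? ·: GG|Gg|gg
G/II-3 un I-1×I-2: GG|Gg
G/III-1 ? II-1×II-2: GG|Gg|gg
G/III-2 ? II-1×II-2: GG|Gg|gg
G/III-3 ? II-1×II-2: GG|Gg|gg
⇒ G over [I-1,I-2,II-1,II-2,II-3,III-1,III-2,III-3]: 328 consistent
K/I-1 aff ·: kk
K/I-2 ? ·: KK|Kk
K/II-1 ? I-1×I-2: Kk|kk
K/II-2 ? ·: Kk|kk
K/II-3 un I-1×I-2: Kk
K/III-1 un II-1×II-2: KK|Kk
K/III-2 aff II-1×II-2: kk
K/III-3 un II-1×II-2: KK|Kk
⇒ K over [I-1,I-2,II-1,II-2,II-3,III-1,III-2,III-3]: 11 consistent
P/I-1 un ·: PP|Pp
P/I-2 ? ·: PP|Pp|pp
P/II-1 un I-1×I-2: PP|Pp
P/II-2 ? ·: PP|Pp|pp
P/II-3 un I-1×I-2: PP|Pp
P/III-1 un II-1×II-2: PP|Pp
P/III-2 un II-1×II-2: PP|Pp
P/III-3 un II-1×II-2: PP|Pp
⇒ P over [I-1,I-2,II-1,II-2,II-3,III-1,III-2,III-3]: 206 consistent

II-1 ∈ {GG Kk PP, GG Kk Pp, GG kk PP, GG kk Pp, Gg Kk PP, Gg Kk Pp, Gg kk PP, Gg kk Pp}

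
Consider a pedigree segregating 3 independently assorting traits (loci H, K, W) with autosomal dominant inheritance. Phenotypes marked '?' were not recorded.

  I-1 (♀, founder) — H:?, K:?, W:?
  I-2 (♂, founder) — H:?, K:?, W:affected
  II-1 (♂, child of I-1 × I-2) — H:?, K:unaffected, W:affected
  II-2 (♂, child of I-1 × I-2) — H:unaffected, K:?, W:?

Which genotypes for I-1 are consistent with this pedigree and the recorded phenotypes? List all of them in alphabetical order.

H/I-1 ? ·: hh|Hh
H/I-2 ? ·: hh|Hh
H/II-1 ? I-1×I-2: hh|Hh|HH
H/II-2 un I-1×I-2: hh
⇒ H over [I-1,I-2,II-1,II-2]: 8 consistent
K/I-1 ? ·: kk|Kk
K/I-2 ? ·: kk|Kk
K/II-1 un I-1×I-2: kk
K/II-2 ? I-1×I-2: kk|Kk|KK
⇒ K over [I-1,I-2,II-1,II-2]: 8 consistent
W/I-1 ? ·: ww|Ww|WW
W/I-2 aff ·: Ww|WW
W/II-1 aff I-1×I-2: Ww|WW
W/II-2 ? I-1×I-2: ww|Ww|WW
⇒ W over [I-1,I-2,II-1,II-2]: 18 consistent

I-1 ∈ {Hh Kk WW, Hh Kk Ww, Hh Kk ww, Hh kk WW, Hh kk Ww, Hh kk ww, hh Kk WW, hh Kk Ww, hh Kk ww, hh kk WW, hh kk Ww, hh kk ww}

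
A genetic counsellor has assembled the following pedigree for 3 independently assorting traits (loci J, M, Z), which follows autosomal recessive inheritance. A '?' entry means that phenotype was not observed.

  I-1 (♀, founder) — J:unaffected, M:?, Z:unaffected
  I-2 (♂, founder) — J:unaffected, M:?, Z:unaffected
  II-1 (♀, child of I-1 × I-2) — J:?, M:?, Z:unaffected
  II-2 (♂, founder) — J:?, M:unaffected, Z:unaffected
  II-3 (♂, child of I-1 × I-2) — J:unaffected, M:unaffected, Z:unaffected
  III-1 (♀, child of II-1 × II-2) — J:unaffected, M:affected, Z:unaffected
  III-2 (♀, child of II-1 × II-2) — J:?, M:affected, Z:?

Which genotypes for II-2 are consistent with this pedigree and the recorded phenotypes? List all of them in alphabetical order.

II-2 ∈ {JJ Mm ZZ, JJ Mm Zz, Jj Mm ZZ, Jj Mm Zz, jj Mm ZZ, jj Mm Zz}

J/I-1 un ·: JJ|Jj
J/I-2 un ·: JJ|Jj
J/II-1 ? I-1×I-2: JJ|Jj|jj
J/II-2 ? ·: JJ|Jj|jj
J/II-3 un I-1×I-2: JJ|Jj
J/III-1 un II-1×II-2: JJ|Jj
J/III-2 ? II-1×II-2: JJ|Jj|jj
⇒ J over [I-1,I-2,II-1,II-2,II-3,III-1,III-2]: 120 consistent
M/I-1 ? ·: MM|Mm|mm
M/I-2 ? ·: MM|Mm|mm
M/II-1 ? I-1×I-2: Mm|mm
M/II-2 un ·: Mm
M/II-3 un I-1×I-2: MM|Mm
M/III-1 aff II-1×II-2: mm
M/III-2 aff II-1×II-2: mm
⇒ M over [I-1,I-2,II-1,II-2,II-3,III-1,III-2]: 14 consistent
Z/I-1 un ·: ZZ|Zz
Z/I-2 un ·: ZZ|Zz
Z/II-1 un I-1×I-2: ZZ|Zz
Z/II-2 un ·: ZZ|Zz
Z/II-3 un I-1×I-2: ZZ|Zz
Z/III-1 un II-1×II-2: ZZ|Zz
Z/III-2 ? II-1×II-2: ZZ|Zz|zz
⇒ Z over [I-1,I-2,II-1,II-2,II-3,III-1,III-2]: 95 consistent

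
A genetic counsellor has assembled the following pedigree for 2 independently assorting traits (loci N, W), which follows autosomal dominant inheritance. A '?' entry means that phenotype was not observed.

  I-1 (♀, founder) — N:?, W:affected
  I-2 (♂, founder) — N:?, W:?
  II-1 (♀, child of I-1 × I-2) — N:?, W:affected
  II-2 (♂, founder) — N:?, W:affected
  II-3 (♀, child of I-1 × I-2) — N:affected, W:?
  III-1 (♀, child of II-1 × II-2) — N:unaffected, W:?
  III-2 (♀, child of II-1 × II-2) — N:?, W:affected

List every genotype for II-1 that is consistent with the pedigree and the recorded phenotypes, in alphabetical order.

N/I-1 ? ·: nn|Nn|NN
N/I-2 ? ·: nn|Nn|NN
N/II-1 ? I-1×I-2: nn|Nn
N/II-2 ? ·: nn|Nn
N/II-3 aff I-1×I-2: Nn|NN
N/III-1 un II-1×II-2: nn
N/III-2 ? II-1×II-2: nn|Nn|NN
⇒ N over [I-1,I-2,II-1,II-2,II-3,III-1,III-2]: 62 consistent
W/I-1 aff ·: Ww|WW
W/I-2 ? ·: ww|Ww|WW
W/II-1 aff I-1×I-2: Ww|WW
W/II-2 aff ·: Ww|WW
W/II-3 ? I-1×I-2: ww|Ww|WW
W/III-1 ? II-1×II-2: ww|Ww|WW
W/III-2 aff II-1×II-2: Ww|WW
⇒ W over [I-1,I-2,II-1,II-2,II-3,III-1,III-2]: 140 consistent

II-1 ∈ {Nn WW, Nn Ww, nn WW, nn Ww}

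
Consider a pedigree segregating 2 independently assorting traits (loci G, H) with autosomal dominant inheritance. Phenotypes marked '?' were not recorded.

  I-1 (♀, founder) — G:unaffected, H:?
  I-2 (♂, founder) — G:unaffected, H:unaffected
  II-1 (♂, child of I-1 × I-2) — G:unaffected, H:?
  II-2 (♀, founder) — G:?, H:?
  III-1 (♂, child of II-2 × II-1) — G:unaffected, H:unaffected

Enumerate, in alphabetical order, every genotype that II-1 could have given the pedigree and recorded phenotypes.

G/I-1 un ·: gg
G/I-2 un ·: gg
G/II-1 un I-1×I-2: gg
G/II-2 ? ·: gg|Gg
G/III-1 un II-2×II-1: gg
⇒ G over [I-1,I-2,II-1,II-2,III-1]: 2 consistent
H/I-1 ? ·: hh|Hh|HH
H/I-2 un ·: hh
H/II-1 ? I-1×I-2: hh|Hh
H/II-2 ? ·: hh|Hh
H/III-1 un II-2×II-1: hh
⇒ H over [I-1,I-2,II-1,II-2,III-1]: 8 consistent

II-1 ∈ {gg Hh, gg hh}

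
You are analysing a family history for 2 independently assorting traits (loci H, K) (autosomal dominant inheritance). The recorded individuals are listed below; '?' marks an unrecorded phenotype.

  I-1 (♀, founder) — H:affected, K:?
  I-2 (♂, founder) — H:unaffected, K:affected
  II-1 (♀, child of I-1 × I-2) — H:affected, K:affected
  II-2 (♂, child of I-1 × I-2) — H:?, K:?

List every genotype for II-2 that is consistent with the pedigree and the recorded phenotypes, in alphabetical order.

H/I-1 aff ·: Hh|HH
H/I-2 un ·: hh
H/II-1 aff I-1×I-2: Hh
H/II-2 ? I-1×I-2: hh|Hh
⇒ H over [I-1,I-2,II-1,II-2]: 3 consistent
K/I-1 ? ·: kk|Kk|KK
K/I-2 aff ·: Kk|KK
K/II-1 aff I-1×I-2: Kk|KK
K/II-2 ? I-1×I-2: kk|Kk|KK
⇒ K over [I-1,I-2,II-1,II-2]: 18 consistent

II-2 ∈ {Hh KK, Hh Kk, Hh kk, hh KK, hh Kk, hh kk}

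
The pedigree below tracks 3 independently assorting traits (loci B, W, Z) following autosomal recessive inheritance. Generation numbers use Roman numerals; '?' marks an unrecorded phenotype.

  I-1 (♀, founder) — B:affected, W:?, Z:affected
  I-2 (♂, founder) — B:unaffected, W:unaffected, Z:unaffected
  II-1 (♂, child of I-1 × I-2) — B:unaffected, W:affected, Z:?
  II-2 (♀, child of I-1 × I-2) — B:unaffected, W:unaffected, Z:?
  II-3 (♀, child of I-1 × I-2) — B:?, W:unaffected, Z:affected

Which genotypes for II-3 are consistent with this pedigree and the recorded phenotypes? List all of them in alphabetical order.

II-3 ∈ {Bb WW zz, Bb Ww zz, bb WW zz, bb Ww zz}

B/I-1 aff ·: bb
B/I-2 un ·: BB|Bb
B/II-1 un I-1×I-2: Bb
B/II-2 un I-1×I-2: Bb
B/II-3 ? I-1×I-2: Bb|bb
⇒ B over [I-1,I-2,II-1,II-2,II-3]: 3 consistent
W/I-1 ? ·: Ww|ww
W/I-2 un ·: Ww
W/II-1 aff I-1×I-2: ww
W/II-2 un I-1×I-2: WW|Ww
W/II-3 un I-1×I-2: WW|Ww
⇒ W over [I-1,I-2,II-1,II-2,II-3]: 5 consistent
Z/I-1 aff ·: zz
Z/I-2 un ·: Zz
Z/II-1 ? I-1×I-2: Zz|zz
Z/II-2 ? I-1×I-2: Zz|zz
Z/II-3 aff I-1×I-2: zz
⇒ Z over [I-1,I-2,II-1,II-2,II-3]: 4 consistent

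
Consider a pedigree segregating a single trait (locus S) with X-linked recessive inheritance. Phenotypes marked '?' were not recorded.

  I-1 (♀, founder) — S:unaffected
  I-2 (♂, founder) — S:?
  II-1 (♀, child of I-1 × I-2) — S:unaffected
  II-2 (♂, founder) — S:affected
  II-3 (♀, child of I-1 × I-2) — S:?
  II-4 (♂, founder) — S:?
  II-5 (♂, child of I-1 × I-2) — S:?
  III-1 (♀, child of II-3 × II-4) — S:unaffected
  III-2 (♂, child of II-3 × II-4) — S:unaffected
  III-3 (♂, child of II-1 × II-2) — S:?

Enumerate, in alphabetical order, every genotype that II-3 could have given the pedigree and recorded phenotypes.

S/I-1 un ·: X^SX^S|X^SX^s
S/I-2 ? ·: X^SY|X^sY
S/II-1 un I-1×I-2: X^SX^S|X^SX^s
S/II-2 aff ·: X^sY
S/II-3 ? I-1×I-2: X^SX^S|X^SX^s
S/II-4 ? ·: X^SY|X^sY
S/II-5 ? I-1×I-2: X^SY|X^sY
S/III-1 un II-3×II-4: X^SX^S|X^SX^s
S/III-2 un II-3×II-4: X^SY
S/III-3 ? II-1×II-2: X^SY|X^sY
⇒ S over [I-1,I-2,II-1,II-2,II-3,II-4,II-5,III-1,III-2,III-3]: 50 consistent

II-3 ∈ {X^SX^S, X^SX^s}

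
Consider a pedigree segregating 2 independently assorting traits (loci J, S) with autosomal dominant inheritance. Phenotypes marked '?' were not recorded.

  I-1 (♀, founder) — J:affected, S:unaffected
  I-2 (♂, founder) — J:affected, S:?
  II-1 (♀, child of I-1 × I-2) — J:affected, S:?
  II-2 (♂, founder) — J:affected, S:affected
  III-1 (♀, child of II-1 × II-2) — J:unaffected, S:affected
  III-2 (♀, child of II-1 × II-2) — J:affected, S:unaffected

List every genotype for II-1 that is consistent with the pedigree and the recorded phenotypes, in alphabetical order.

J/I-1 aff ·: Jj|JJ
J/I-2 aff ·: Jj|JJ
J/II-1 aff I-1×I-2: Jj
J/II-2 aff ·: Jj
J/III-1 un II-1×II-2: jj
J/III-2 aff II-1×II-2: Jj|JJ
⇒ J over [I-1,I-2,II-1,II-2,III-1,III-2]: 6 consistent
S/I-1 un ·: ss
S/I-2 ? ·: ss|Ss|SS
S/II-1 ? I-1×I-2: ss|Ss
S/II-2 aff ·: Ss
S/III-1 aff II-1×II-2: Ss|SS
S/III-2 un II-1×II-2: ss
⇒ S over [I-1,I-2,II-1,II-2,III-1,III-2]: 6 consistent

II-1 ∈ {Jj Ss, Jj ss}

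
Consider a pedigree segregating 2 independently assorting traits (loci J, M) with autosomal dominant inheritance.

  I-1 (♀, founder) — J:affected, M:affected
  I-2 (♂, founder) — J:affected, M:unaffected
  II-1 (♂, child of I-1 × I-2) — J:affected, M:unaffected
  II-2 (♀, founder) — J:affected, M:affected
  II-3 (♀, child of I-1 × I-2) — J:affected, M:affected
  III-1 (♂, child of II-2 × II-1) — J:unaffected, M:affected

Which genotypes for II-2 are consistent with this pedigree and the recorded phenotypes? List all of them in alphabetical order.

J/I-1 aff ·: Jj|JJ
J/I-2 aff ·: Jj|JJ
J/II-1 aff I-1×I-2: Jj
J/II-2 aff ·: Jj
J/II-3 aff I-1×I-2: Jj|JJ
J/III-1 un II-2×II-1: jj
⇒ J over [I-1,I-2,II-1,II-2,II-3,III-1]: 6 consistent
M/I-1 aff ·: Mm
M/I-2 un ·: mm
M/II-1 un I-1×I-2: mm
M/II-2 aff ·: Mm|MM
M/II-3 aff I-1×I-2: Mm
M/III-1 aff II-2×II-1: Mm
⇒ M over [I-1,I-2,II-1,II-2,II-3,III-1]: 2 consistent

II-2 ∈ {Jj MM, Jj Mm}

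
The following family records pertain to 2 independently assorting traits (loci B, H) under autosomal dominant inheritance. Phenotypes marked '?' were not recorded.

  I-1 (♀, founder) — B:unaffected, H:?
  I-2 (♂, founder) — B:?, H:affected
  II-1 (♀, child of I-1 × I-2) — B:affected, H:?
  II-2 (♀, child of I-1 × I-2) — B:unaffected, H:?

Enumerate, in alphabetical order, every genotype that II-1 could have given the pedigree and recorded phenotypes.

II-1 ∈ {Bb HH, Bb Hh, Bb hh}

B/I-1 un ·: bb
B/I-2 ? ·: Bb
B/II-1 aff I-1×I-2: Bb
B/II-2 un I-1×I-2: bb
⇒ B over [I-1,I-2,II-1,II-2]: 1 consistent
H/I-1 ? ·: hh|Hh|HH
H/I-2 aff ·: Hh|HH
H/II-1 ? I-1×I-2: hh|Hh|HH
H/II-2 ? I-1×I-2: hh|Hh|HH
⇒ H over [I-1,I-2,II-1,II-2]: 23 consistent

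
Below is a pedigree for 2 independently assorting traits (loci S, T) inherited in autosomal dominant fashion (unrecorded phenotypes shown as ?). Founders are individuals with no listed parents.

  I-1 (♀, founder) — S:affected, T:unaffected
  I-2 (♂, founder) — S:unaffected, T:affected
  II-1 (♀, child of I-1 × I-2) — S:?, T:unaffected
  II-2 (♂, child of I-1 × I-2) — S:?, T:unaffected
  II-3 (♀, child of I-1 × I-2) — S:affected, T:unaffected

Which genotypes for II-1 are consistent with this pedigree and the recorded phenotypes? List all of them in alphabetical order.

II-1 ∈ {Ss tt, ss tt}

S/I-1 aff ·: Ss|SS
S/I-2 un ·: ss
S/II-1 ? I-1×I-2: ss|Ss
S/II-2 ? I-1×I-2: ss|Ss
S/II-3 aff I-1×I-2: Ss
⇒ S over [I-1,I-2,II-1,II-2,II-3]: 5 consistent
T/I-1 un ·: tt
T/I-2 aff ·: Tt
T/II-1 un I-1×I-2: tt
T/II-2 un I-1×I-2: tt
T/II-3 un I-1×I-2: tt
⇒ T over [I-1,I-2,II-1,II-2,II-3]: 1 consistent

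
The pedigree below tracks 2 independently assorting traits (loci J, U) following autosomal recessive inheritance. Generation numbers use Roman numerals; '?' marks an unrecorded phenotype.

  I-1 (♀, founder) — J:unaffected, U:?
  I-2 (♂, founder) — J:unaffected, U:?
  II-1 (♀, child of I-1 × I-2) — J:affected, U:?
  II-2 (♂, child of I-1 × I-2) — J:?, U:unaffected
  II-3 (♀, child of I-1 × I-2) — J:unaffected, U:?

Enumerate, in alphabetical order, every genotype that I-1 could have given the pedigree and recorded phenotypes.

I-1 ∈ {Jj UU, Jj Uu, Jj uu}

J/I-1 un ·: Jj
J/I-2 un ·: Jj
J/II-1 aff I-1×I-2: jj
J/II-2 ? I-1×I-2: JJ|Jj|jj
J/II-3 un I-1×I-2: JJ|Jj
⇒ J over [I-1,I-2,II-1,II-2,II-3]: 6 consistent
U/I-1 ? ·: UU|Uu|uu
U/I-2 ? ·: UU|Uu|uu
U/II-1 ? I-1×I-2: UU|Uu|uu
U/II-2 un I-1×I-2: UU|Uu
U/II-3 ? I-1×I-2: UU|Uu|uu
⇒ U over [I-1,I-2,II-1,II-2,II-3]: 45 consistent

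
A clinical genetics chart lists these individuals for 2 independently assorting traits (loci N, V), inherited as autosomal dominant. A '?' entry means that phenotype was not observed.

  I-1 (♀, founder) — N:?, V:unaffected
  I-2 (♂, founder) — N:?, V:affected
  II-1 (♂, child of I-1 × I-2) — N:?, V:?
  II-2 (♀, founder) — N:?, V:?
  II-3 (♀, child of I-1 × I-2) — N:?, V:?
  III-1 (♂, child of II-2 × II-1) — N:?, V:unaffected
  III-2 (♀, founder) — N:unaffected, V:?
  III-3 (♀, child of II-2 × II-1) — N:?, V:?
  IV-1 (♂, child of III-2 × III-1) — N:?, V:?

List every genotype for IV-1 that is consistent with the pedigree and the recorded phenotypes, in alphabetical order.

N/I-1 ? ·: nn|Nn|NN
N/I-2 ? ·: nn|Nn|NN
N/II-1 ? I-1×I-2: nn|Nn|NN
N/II-2 ? ·: nn|Nn|NN
N/II-3 ? I-1×I-2: nn|Nn|NN
N/III-1 ? II-2×II-1: nn|Nn|NN
N/III-2 un ·: nn
N/III-3 ? II-2×II-1: nn|Nn|NN
N/IV-1 ? III-2×III-1: nn|Nn
⇒ N over [I-1,I-2,II-1,II-2,II-3,III-1,III-2,III-3,IV-1]: 456 consistent
V/I-1 un ·: vv
V/I-2 aff ·: Vv|VV
V/II-1 ? I-1×I-2: vv|Vv
V/II-2 ? ·: vv|Vv
V/II-3 ? I-1×I-2: vv|Vv
V/III-1 un II-2×II-1: vv
V/III-2 ? ·: vv|Vv|VV
V/III-3 ? II-2×II-1: vv|Vv|VV
V/IV-1 ? III-2×III-1: vv|Vv
⇒ V over [I-1,I-2,II-1,II-2,II-3,III-1,III-2,III-3,IV-1]: 84 consistent

IV-1 ∈ {Nn Vv, Nn vv, nn Vv, nn vv}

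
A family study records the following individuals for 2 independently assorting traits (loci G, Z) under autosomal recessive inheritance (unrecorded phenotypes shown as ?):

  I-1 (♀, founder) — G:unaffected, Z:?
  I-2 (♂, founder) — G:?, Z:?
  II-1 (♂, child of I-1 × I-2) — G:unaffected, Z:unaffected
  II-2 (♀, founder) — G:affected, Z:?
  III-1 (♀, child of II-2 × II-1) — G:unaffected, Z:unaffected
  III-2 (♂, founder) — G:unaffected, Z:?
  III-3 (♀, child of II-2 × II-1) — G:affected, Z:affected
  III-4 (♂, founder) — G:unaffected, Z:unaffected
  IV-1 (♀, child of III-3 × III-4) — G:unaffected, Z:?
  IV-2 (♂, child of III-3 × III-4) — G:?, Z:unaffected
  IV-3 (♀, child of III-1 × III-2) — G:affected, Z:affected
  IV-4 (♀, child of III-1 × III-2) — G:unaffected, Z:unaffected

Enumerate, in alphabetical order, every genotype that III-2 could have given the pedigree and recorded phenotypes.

G/I-1 un ·: GG|Gg
G/I-2 ? ·: GG|Gg|gg
G/II-1 un I-1×I-2: Gg
G/II-2 aff ·: gg
G/III-1 un II-2×II-1: Gg
G/III-2 un ·: Gg
G/III-3 aff II-2×II-1: gg
G/III-4 un ·: GG|Gg
G/IV-1 un III-3×III-4: Gg
G/IV-2 ? III-3×III-4: Gg|gg
G/IV-3 aff III-1×III-2: gg
G/IV-4 un III-1×III-2: GG|Gg
⇒ G over [I-1,I-2,II-1,II-2,III-1,III-2,III-3,III-4,IV-1,IV-2,IV-3,IV-4]: 30 consistent
Z/I-1 ? ·: ZZ|Zz|zz
Z/I-2 ? ·: ZZ|Zz|zz
Z/II-1 un I-1×I-2: Zz
Z/II-2 ? ·: Zz|zz
Z/III-1 un II-2×II-1: Zz
Z/III-2 ? ·: Zz|zz
Z/III-3 aff II-2×II-1: zz
Z/III-4 un ·: ZZ|Zz
Z/IV-1 ? III-3×III-4: Zz|zz
Z/IV-2 un III-3×III-4: Zz
Z/IV-3 aff III-1×III-2: zz
Z/IV-4 un III-1×III-2: ZZ|Zz
⇒ Z over [I-1,I-2,II-1,II-2,III-1,III-2,III-3,III-4,IV-1,IV-2,IV-3,IV-4]: 126 consistent

III-2 ∈ {Gg Zz, Gg zz}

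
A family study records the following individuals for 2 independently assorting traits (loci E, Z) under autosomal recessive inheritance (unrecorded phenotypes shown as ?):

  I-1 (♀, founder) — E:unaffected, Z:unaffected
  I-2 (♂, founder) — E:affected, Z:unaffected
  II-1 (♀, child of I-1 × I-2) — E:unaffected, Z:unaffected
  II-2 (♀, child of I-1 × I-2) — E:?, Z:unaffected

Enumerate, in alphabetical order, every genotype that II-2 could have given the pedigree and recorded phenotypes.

E/I-1 un ·: EE|Ee
E/I-2 aff ·: ee
E/II-1 un I-1×I-2: Ee
E/II-2 ? I-1×I-2: Ee|ee
⇒ E over [I-1,I-2,II-1,II-2]: 3 consistent
Z/I-1 un ·: ZZ|Zz
Z/I-2 un ·: ZZ|Zz
Z/II-1 un I-1×I-2: ZZ|Zz
Z/II-2 un I-1×I-2: ZZ|Zz
⇒ Z over [I-1,I-2,II-1,II-2]: 13 consistent

II-2 ∈ {Ee ZZ, Ee Zz, ee ZZ, ee Zz}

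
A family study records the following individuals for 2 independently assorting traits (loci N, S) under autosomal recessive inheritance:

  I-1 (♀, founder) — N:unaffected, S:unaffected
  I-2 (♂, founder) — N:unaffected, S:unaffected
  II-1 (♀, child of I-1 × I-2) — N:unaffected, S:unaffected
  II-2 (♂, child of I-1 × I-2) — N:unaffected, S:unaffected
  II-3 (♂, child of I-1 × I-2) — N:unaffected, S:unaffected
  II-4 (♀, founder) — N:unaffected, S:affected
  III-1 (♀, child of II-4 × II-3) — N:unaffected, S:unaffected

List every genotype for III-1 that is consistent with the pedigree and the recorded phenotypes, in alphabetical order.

III-1 ∈ {NN Ss, Nn Ss}

N/I-1 un ·: NN|Nn
N/I-2 un ·: NN|Nn
N/II-1 un I-1×I-2: NN|Nn
N/II-2 un I-1×I-2: NN|Nn
N/II-3 un I-1×I-2: NN|Nn
N/II-4 un ·: NN|Nn
N/III-1 un II-4×II-3: NN|Nn
⇒ N over [I-1,I-2,II-1,II-2,II-3,II-4,III-1]: 87 consistent
S/I-1 un ·: SS|Ss
S/I-2 un ·: SS|Ss
S/II-1 un I-1×I-2: SS|Ss
S/II-2 un I-1×I-2: SS|Ss
S/II-3 un I-1×I-2: SS|Ss
S/II-4 aff ·: ss
S/III-1 un II-4×II-3: Ss
⇒ S over [I-1,I-2,II-1,II-2,II-3,II-4,III-1]: 25 consistent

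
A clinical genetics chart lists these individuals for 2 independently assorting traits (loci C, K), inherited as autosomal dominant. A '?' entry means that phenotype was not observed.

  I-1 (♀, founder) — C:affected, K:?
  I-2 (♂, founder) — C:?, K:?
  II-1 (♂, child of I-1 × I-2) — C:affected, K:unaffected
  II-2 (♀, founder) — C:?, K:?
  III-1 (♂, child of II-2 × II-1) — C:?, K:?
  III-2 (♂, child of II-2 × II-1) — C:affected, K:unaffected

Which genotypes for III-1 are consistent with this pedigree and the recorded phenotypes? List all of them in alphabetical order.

III-1 ∈ {CC Kk, CC kk, Cc Kk, Cc kk, cc Kk, cc kk}

C/I-1 aff ·: Cc|CC
C/I-2 ? ·: cc|Cc|CC
C/II-1 aff I-1×I-2: Cc|CC
C/II-2 ? ·: cc|Cc|CC
C/III-1 ? II-2×II-1: cc|Cc|CC
C/III-2 aff II-2×II-1: Cc|CC
⇒ C over [I-1,I-2,II-1,II-2,III-1,III-2]: 84 consistent
K/I-1 ? ·: kk|Kk
K/I-2 ? ·: kk|Kk
K/II-1 un I-1×I-2: kk
K/II-2 ? ·: kk|Kk
K/III-1 ? II-2×II-1: kk|Kk
K/III-2 un II-2×II-1: kk
⇒ K over [I-1,I-2,II-1,II-2,III-1,III-2]: 12 consistent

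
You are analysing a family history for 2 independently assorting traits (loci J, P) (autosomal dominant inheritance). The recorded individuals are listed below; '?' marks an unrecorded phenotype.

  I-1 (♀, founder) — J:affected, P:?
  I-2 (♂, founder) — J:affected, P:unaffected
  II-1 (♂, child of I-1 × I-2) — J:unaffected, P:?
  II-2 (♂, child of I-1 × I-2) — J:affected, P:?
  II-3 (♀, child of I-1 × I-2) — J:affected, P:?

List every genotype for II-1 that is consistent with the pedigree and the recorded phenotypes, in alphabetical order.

II-1 ∈ {jj Pp, jj pp}

J/I-1 aff ·: Jj
J/I-2 aff ·: Jj
J/II-1 un I-1×I-2: jj
J/II-2 aff I-1×I-2: Jj|JJ
J/II-3 aff I-1×I-2: Jj|JJ
⇒ J over [I-1,I-2,II-1,II-2,II-3]: 4 consistent
P/I-1 ? ·: pp|Pp|PP
P/I-2 un ·: pp
P/II-1 ? I-1×I-2: pp|Pp
P/II-2 ? I-1×I-2: pp|Pp
P/II-3 ? I-1×I-2: pp|Pp
⇒ P over [I-1,I-2,II-1,II-2,II-3]: 10 consistent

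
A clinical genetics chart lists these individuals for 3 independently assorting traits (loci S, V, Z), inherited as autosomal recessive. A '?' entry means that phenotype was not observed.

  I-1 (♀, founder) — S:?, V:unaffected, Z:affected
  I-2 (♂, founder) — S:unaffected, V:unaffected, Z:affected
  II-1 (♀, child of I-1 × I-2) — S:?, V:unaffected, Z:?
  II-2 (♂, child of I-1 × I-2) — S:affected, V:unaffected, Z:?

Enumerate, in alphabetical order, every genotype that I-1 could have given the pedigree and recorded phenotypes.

I-1 ∈ {Ss VV zz, Ss Vv zz, ss VV zz, ss Vv zz}

S/I-1 ? ·: Ss|ss
S/I-2 un ·: Ss
S/II-1 ? I-1×I-2: SS|Ss|ss
S/II-2 aff I-1×I-2: ss
⇒ S over [I-1,I-2,II-1,II-2]: 5 consistent
V/I-1 un ·: VV|Vv
V/I-2 un ·: VV|Vv
V/II-1 un I-1×I-2: VV|Vv
V/II-2 un I-1×I-2: VV|Vv
⇒ V over [I-1,I-2,II-1,II-2]: 13 consistent
Z/I-1 aff ·: zz
Z/I-2 aff ·: zz
Z/II-1 ? I-1×I-2: zz
Z/II-2 ? I-1×I-2: zz
⇒ Z over [I-1,I-2,II-1,II-2]: 1 consistent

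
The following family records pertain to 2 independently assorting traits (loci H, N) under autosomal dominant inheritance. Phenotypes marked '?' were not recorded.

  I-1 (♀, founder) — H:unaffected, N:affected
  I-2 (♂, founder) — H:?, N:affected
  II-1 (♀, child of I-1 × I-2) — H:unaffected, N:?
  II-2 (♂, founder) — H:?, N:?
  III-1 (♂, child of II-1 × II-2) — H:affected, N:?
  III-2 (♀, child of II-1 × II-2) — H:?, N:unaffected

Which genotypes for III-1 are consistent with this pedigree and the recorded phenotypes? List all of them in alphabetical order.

H/I-1 un ·: hh
H/I-2 ? ·: hh|Hh
H/II-1 un I-1×I-2: hh
H/II-2 ? ·: Hh|HH
H/III-1 aff II-1×II-2: Hh
H/III-2 ? II-1×II-2: hh|Hh
⇒ H over [I-1,I-2,II-1,II-2,III-1,III-2]: 6 consistent
N/I-1 aff ·: Nn|NN
N/I-2 aff ·: Nn|NN
N/II-1 ? I-1×I-2: nn|Nn
N/II-2 ? ·: nn|Nn
N/III-1 ? II-1×II-2: nn|Nn|NN
N/III-2 un II-1×II-2: nn
⇒ N over [I-1,I-2,II-1,II-2,III-1,III-2]: 18 consistent

III-1 ∈ {Hh NN, Hh Nn, Hh nn}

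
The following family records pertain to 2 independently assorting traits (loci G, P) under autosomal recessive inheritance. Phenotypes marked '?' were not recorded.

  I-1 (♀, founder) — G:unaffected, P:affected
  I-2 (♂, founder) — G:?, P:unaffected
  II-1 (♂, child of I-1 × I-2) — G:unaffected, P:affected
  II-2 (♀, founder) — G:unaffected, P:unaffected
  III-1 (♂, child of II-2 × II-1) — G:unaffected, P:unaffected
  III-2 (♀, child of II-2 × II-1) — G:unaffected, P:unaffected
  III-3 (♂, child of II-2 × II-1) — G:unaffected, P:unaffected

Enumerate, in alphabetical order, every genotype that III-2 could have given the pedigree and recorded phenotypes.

III-2 ∈ {GG Pp, Gg Pp}

G/I-1 un ·: GG|Gg
G/I-2 ? ·: GG|Gg|gg
G/II-1 un I-1×I-2: GG|Gg
G/II-2 un ·: GG|Gg
G/III-1 un II-2×II-1: GG|Gg
G/III-2 un II-2×II-1: GG|Gg
G/III-3 un II-2×II-1: GG|Gg
⇒ G over [I-1,I-2,II-1,II-2,III-1,III-2,III-3]: 116 consistent
P/I-1 aff ·: pp
P/I-2 un ·: Pp
P/II-1 aff I-1×I-2: pp
P/II-2 un ·: PP|Pp
P/III-1 un II-2×II-1: Pp
P/III-2 un II-2×II-1: Pp
P/III-3 un II-2×II-1: Pp
⇒ P over [I-1,I-2,II-1,II-2,III-1,III-2,III-3]: 2 consistent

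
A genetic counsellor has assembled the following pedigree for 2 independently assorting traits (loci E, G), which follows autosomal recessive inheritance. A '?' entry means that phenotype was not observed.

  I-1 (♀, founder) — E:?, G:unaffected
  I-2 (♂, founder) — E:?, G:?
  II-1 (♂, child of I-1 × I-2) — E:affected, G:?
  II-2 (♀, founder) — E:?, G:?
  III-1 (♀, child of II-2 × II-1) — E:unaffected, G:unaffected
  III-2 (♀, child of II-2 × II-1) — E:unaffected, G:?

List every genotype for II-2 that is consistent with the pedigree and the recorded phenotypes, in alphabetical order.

E/I-1 ? ·: Ee|ee
E/I-2 ? ·: Ee|ee
E/II-1 aff I-1×I-2: ee
E/II-2 ? ·: EE|Ee
E/III-1 un II-2×II-1: Ee
E/III-2 un II-2×II-1: Ee
⇒ E over [I-1,I-2,II-1,II-2,III-1,III-2]: 8 consistent
G/I-1 un ·: GG|Gg
G/I-2 ? ·: GG|Gg|gg
G/II-1 ? I-1×I-2: GG|Gg|gg
G/II-2 ? ·: GG|Gg|gg
G/III-1 un II-2×II-1: GG|Gg
G/III-2 ? II-2×II-1: GG|Gg|gg
⇒ G over [I-1,I-2,II-1,II-2,III-1,III-2]: 90 consistent

II-2 ∈ {EE GG, EE Gg, EE gg, Ee GG, Ee Gg, Ee gg}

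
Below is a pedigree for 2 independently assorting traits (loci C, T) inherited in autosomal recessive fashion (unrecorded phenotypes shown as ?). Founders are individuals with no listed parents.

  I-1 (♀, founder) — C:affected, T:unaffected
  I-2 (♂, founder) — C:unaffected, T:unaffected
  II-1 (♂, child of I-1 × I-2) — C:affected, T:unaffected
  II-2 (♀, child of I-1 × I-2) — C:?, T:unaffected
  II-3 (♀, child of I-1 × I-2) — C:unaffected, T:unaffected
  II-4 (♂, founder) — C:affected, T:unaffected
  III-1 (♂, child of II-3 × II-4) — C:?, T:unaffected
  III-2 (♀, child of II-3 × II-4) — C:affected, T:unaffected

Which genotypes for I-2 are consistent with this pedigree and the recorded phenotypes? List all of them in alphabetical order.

C/I-1 aff ·: cc
C/I-2 un ·: Cc
C/II-1 aff I-1×I-2: cc
C/II-2 ? I-1×I-2: Cc|cc
C/II-3 un I-1×I-2: Cc
C/II-4 aff ·: cc
C/III-1 ? II-3×II-4: Cc|cc
C/III-2 aff II-3×II-4: cc
⇒ C over [I-1,I-2,II-1,II-2,II-3,II-4,III-1,III-2]: 4 consistent
T/I-1 un ·: TT|Tt
T/I-2 un ·: TT|Tt
T/II-1 un I-1×I-2: TT|Tt
T/II-2 un I-1×I-2: TT|Tt
T/II-3 un I-1×I-2: TT|Tt
T/II-4 un ·: TT|Tt
T/III-1 un II-3×II-4: TT|Tt
T/III-2 un II-3×II-4: TT|Tt
⇒ T over [I-1,I-2,II-1,II-2,II-3,II-4,III-1,III-2]: 161 consistent

I-2 ∈ {Cc TT, Cc Tt}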